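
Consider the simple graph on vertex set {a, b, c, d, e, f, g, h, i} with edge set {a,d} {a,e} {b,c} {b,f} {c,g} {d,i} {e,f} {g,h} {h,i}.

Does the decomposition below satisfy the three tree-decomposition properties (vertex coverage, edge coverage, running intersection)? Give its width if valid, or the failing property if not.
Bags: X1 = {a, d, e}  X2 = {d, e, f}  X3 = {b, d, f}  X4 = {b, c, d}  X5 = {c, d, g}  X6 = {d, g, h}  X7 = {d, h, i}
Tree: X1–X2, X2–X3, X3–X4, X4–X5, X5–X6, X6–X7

Every vertex of G appears in some bag (union = {a, b, c, d, e, f, g, h, i}); every edge is covered by a bag; and for each vertex v the set of bags containing v is connected in the bag tree. The decomposition is therefore valid. The largest bag has 3 vertices, so the width is 2.

Yes; width 2.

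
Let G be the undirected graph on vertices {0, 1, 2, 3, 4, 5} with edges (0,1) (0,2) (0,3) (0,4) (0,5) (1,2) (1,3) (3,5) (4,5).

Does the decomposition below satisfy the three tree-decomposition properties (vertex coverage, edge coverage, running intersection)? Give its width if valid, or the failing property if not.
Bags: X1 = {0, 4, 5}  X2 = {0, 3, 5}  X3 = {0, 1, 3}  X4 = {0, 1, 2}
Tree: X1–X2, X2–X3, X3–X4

Yes; width 2.

Every vertex of G appears in some bag (union = {0, 1, 2, 3, 4, 5}); every edge is covered by a bag; and for each vertex v the set of bags containing v is connected in the bag tree. The decomposition is therefore valid. The largest bag has 3 vertices, so the width is 2.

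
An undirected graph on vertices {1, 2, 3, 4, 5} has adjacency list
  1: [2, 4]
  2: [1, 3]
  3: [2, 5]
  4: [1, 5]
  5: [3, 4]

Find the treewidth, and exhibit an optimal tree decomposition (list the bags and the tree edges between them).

Every bag has size at most 3, so the width is 3 − 1 = 2 and tw(G) ≤ 2. For the lower bound, G contains the cycle 5–4–1–2–3–5, so G is not a forest; only forests have treewidth ≤ 1, hence tw(G) ≥ 2. Therefore the treewidth is 2.

Treewidth 2.
One optimal decomposition is:
Bags: B1 = {1, 4, 5}  B2 = {1, 2, 5}  B3 = {2, 3, 5}
Tree: B1–B2, B2–B3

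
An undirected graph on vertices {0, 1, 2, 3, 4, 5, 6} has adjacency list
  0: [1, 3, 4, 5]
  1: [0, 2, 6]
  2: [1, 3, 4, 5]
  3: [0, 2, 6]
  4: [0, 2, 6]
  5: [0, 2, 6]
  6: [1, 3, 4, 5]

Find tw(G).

3

A width-3 tree decomposition is:
Bags: B1 = {0, 1, 2, 6}  B2 = {0, 2, 4, 6}  B3 = {0, 2, 5, 6}  B4 = {0, 2, 3, 6}
Tree: B1–B2, B2–B3, B3–B4
Each bag holds 4 vertices, so the decomposition has width 3, which upper-bounds the treewidth. For the lower bound: the 4 vertex sets {1,6}, {2,4}, {0}, {5} are disjoint, each induces a connected subgraph, and every pair is joined by at least one edge of G. Contracting each set to a single vertex therefore yields K_{4} as a minor, and since treewidth is minor-monotone, tw(G) ≥ tw(K_{4}) = 3. Therefore the treewidth is 3.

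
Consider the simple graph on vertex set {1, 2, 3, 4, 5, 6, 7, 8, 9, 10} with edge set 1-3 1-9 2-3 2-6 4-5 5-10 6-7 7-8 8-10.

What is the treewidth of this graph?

A width-1 tree decomposition is:
Bags: B1 = {4, 5}  B2 = {5, 10}  B3 = {8, 10}  B4 = {7, 8}  B5 = {6, 7}  B6 = {2, 6}  B7 = {2, 3}  B8 = {1, 3}  B9 = {1, 9}
Tree: B1–B2, B2–B3, B3–B4, B4–B5, B5–B6, B6–B7, B7–B8, B8–B9
The largest bag has 2 vertices, giving width 1; this decomposition certifies tw(G) ≤ 1. G has an edge, so its treewidth is at least 1. Therefore the treewidth is 1.

1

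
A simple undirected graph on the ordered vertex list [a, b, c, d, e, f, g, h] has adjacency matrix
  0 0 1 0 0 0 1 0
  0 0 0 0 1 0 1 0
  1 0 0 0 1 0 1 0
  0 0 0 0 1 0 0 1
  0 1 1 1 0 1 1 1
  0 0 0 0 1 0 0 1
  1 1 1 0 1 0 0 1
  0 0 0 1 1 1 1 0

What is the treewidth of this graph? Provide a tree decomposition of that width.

Each bag holds 3 vertices, so the decomposition has width 2, which upper-bounds the treewidth. For the lower bound, the 3 vertices {d, e, h} are pairwise adjacent, and any tree decomposition puts a clique entirely inside one bag — forcing width ≥ 2. Hence tw(G) = 2 exactly.

Treewidth 2.
Bags: B1 = {c, e, g}  B2 = {e, g, h}  B3 = {b, e, g}  B4 = {a, c, g}  B5 = {d, e, h}  B6 = {e, f, h}
Tree: B1–B2, B2–B3, B1–B4, B2–B5, B2–B6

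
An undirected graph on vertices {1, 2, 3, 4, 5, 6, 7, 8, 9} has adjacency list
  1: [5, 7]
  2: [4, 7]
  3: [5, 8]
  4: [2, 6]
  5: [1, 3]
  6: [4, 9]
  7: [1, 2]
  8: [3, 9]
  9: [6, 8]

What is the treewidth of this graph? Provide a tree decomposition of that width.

Treewidth 2.
Bags: B1 = {1, 3, 5}  B2 = {1, 3, 7}  B3 = {2, 3, 7}  B4 = {2, 3, 4}  B5 = {3, 4, 6}  B6 = {3, 6, 9}  B7 = {3, 8, 9}
Tree: B1–B2, B2–B3, B3–B4, B4–B5, B5–B6, B6–B7

Each bag holds 3 vertices, so the decomposition has width 2, which upper-bounds the treewidth. For the lower bound, G contains the cycle 3–5–1–7–2–4–6–9–8–3, so G is not a forest; only forests have treewidth ≤ 1, hence tw(G) ≥ 2. Combining the bounds, tw(G) = 2.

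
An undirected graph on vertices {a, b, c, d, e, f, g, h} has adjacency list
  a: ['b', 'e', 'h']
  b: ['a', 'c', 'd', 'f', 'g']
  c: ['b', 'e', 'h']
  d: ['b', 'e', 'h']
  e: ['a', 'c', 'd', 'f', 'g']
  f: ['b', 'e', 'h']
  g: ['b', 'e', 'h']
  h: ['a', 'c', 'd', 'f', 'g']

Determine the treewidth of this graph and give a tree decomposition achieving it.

Treewidth 3.
One such decomposition:
Bags: B1 = {b, c, e, h}  B2 = {b, e, f, h}  B3 = {b, e, g, h}  B4 = {a, b, e, h}  B5 = {b, d, e, h}
Tree: B1–B2, B2–B3, B3–B4, B4–B5

Each bag holds 4 vertices, so the decomposition has width 3, which upper-bounds the treewidth. For the lower bound: the 4 vertex sets {b,c}, {f,h}, {e}, {g} are disjoint, each induces a connected subgraph, and every pair is joined by at least one edge of G. Contracting each set to a single vertex therefore yields K_{4} as a minor, and since treewidth is minor-monotone, tw(G) ≥ tw(K_{4}) = 3. The upper and lower bounds meet at 3, so that is the treewidth.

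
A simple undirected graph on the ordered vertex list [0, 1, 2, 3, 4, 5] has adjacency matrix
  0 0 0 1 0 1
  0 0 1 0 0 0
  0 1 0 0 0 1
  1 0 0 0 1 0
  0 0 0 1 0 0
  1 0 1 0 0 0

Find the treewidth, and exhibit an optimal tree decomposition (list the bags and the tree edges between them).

Treewidth 1.
One such decomposition:
Bags: B1 = {1, 2}  B2 = {2, 5}  B3 = {0, 5}  B4 = {0, 3}  B5 = {3, 4}
Tree: B1–B2, B2–B3, B3–B4, B4–B5

The largest bag has 2 vertices, giving width 1; this decomposition certifies tw(G) ≤ 1. G has an edge, so its treewidth is at least 1. Hence tw(G) = 1 exactly.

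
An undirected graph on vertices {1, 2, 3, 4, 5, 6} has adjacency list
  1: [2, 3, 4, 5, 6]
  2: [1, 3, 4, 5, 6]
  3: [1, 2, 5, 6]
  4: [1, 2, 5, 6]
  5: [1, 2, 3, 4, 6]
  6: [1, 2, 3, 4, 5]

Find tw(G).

4

A width-4 tree decomposition is:
Bags: B1 = {1, 2, 4, 5, 6}  B2 = {1, 2, 3, 5, 6}
Tree: B1–B2
Every bag has size at most 5, so the width is 5 − 1 = 4 and tw(G) ≤ 4. For the lower bound, the 5 vertices {1, 2, 3, 5, 6} are pairwise adjacent, and any tree decomposition puts a clique entirely inside one bag — forcing width ≥ 4. Combining the bounds, tw(G) = 4.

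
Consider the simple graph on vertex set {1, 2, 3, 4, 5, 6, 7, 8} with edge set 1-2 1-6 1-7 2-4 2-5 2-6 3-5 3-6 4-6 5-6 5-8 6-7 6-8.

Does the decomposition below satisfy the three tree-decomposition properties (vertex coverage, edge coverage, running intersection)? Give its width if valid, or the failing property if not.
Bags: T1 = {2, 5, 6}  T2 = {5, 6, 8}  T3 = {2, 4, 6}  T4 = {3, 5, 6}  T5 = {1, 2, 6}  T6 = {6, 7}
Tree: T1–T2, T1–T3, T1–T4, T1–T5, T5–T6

A tree decomposition must satisfy three properties: every vertex lies in some bag; for every edge, both endpoints lie together in some bag; and for every vertex, the bags containing it form a connected subtree. Here edge (1,7) lies in no bag, so the decomposition is invalid.

No — edge (1,7) lies in no bag.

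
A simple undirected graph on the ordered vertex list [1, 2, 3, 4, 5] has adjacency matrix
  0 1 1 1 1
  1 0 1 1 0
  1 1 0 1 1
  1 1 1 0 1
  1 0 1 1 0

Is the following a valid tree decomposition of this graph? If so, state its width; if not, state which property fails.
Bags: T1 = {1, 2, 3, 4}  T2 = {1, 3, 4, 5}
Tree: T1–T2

Every vertex of G appears in some bag (union = {1, 2, 3, 4, 5}); every edge is covered by a bag; and for each vertex v the set of bags containing v is connected in the bag tree. The decomposition is therefore valid. The largest bag has 4 vertices, so the width is 3.

Yes; width 3.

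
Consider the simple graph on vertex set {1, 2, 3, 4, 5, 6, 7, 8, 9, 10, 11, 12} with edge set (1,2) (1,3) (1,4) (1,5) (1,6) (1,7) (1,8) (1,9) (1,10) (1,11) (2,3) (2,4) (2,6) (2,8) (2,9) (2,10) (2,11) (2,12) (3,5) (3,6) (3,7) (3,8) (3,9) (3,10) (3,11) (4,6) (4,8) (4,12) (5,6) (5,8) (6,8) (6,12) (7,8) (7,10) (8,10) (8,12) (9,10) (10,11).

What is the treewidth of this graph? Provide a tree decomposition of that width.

Each bag holds 5 vertices, so the decomposition has width 4, which upper-bounds the treewidth. Conversely, {1, 2, 3, 8, 10} is a clique of size 5, and the vertices of any clique must share a bag in every tree decomposition; so some bag has ≥ 5 vertices and tw(G) ≥ 4. Therefore the treewidth is 4.

Treewidth 4.
One optimal decomposition is:
Bags: B1 = {1, 2, 3, 8, 10}  B2 = {1, 2, 3, 9, 10}  B3 = {1, 2, 3, 6, 8}  B4 = {1, 2, 4, 6, 8}  B5 = {1, 2, 3, 10, 11}  B6 = {1, 3, 5, 6, 8}  B7 = {1, 3, 7, 8, 10}  B8 = {2, 4, 6, 8, 12}
Tree: B1–B2, B1–B3, B3–B4, B2–B5, B3–B6, B1–B7, B4–B8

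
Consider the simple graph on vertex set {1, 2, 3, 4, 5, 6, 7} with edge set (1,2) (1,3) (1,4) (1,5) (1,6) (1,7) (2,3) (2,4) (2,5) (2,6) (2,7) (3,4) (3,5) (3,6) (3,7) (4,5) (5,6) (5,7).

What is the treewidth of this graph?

A width-4 tree decomposition is:
Bags: B1 = {1, 2, 3, 5, 6}  B2 = {1, 2, 3, 5, 7}  B3 = {1, 2, 3, 4, 5}
Tree: B1–B2, B2–B3
Every bag has size at most 5, so the width is 5 − 1 = 4 and tw(G) ≤ 4. Conversely, {1, 2, 3, 4, 5} is a clique of size 5, and the vertices of any clique must share a bag in every tree decomposition; so some bag has ≥ 5 vertices and tw(G) ≥ 4. The upper and lower bounds meet at 4, so that is the treewidth.

4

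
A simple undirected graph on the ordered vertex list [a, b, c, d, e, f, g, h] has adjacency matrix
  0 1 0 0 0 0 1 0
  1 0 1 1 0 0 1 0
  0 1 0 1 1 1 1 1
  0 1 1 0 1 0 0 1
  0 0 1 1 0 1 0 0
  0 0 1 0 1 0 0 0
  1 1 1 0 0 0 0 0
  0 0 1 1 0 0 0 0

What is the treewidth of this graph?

A width-2 tree decomposition is:
Bags: B1 = {c, e, f}  B2 = {c, d, e}  B3 = {b, c, d}  B4 = {c, d, h}  B5 = {b, c, g}  B6 = {a, b, g}
Tree: B1–B2, B2–B3, B2–B4, B3–B5, B5–B6
The largest bag has 3 vertices, giving width 2; this decomposition certifies tw(G) ≤ 2. For the lower bound, the 3 vertices {c, d, e} are pairwise adjacent, and any tree decomposition puts a clique entirely inside one bag — forcing width ≥ 2. The upper and lower bounds meet at 2, so that is the treewidth.

2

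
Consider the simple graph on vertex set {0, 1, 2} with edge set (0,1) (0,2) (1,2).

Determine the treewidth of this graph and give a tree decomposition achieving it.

A single bag containing all 3 vertices is trivially a valid decomposition of width 2. For the lower bound, the 3 vertices {0, 1, 2} are pairwise adjacent, and any tree decomposition puts a clique entirely inside one bag — forcing width ≥ 2. Therefore the treewidth is 2.

Treewidth 2.
One optimal decomposition is:
Bags: B1 = {0, 1, 2}
Tree: (single bag)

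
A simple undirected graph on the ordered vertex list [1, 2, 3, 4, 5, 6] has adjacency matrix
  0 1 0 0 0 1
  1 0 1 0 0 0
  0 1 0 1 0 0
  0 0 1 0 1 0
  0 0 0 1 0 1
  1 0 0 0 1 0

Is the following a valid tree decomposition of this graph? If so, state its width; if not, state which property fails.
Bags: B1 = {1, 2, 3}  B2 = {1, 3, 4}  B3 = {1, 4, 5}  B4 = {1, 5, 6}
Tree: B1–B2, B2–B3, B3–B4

Yes; width 2.

Every vertex of G appears in some bag (union = {1, 2, 3, 4, 5, 6}); every edge is covered by a bag; and for each vertex v the set of bags containing v is connected in the bag tree. The decomposition is therefore valid. The largest bag has 3 vertices, so the width is 2.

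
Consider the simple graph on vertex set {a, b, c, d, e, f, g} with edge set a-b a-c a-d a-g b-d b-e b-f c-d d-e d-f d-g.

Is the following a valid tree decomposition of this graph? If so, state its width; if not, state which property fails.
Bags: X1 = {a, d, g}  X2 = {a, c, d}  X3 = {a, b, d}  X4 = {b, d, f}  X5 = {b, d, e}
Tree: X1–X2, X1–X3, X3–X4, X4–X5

Vertex coverage: the bags together contain {a, b, c, d, e, f, g}, the full vertex set. Edge coverage: each edge of G has both endpoints in at least one bag. Running intersection: for every vertex, the bags containing it form a connected subtree. All three properties hold, so this is a valid tree decomposition of width max|bag| − 1 = 2, and hence tw(G) ≤ 2.

Yes; width 2.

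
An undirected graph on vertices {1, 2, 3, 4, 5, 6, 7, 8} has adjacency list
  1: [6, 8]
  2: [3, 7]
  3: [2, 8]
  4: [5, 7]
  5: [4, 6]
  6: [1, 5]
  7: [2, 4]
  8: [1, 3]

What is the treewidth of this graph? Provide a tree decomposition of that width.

Each bag holds 3 vertices, so the decomposition has width 2, which upper-bounds the treewidth. For the lower bound, G contains the cycle 8–3–2–7–4–5–6–1–8, so G is not a forest; only forests have treewidth ≤ 1, hence tw(G) ≥ 2. Hence tw(G) = 2 exactly.

Treewidth 2.
Bags: B1 = {2, 3, 8}  B2 = {2, 7, 8}  B3 = {4, 7, 8}  B4 = {4, 5, 8}  B5 = {5, 6, 8}  B6 = {1, 6, 8}
Tree: B1–B2, B2–B3, B3–B4, B4–B5, B5–B6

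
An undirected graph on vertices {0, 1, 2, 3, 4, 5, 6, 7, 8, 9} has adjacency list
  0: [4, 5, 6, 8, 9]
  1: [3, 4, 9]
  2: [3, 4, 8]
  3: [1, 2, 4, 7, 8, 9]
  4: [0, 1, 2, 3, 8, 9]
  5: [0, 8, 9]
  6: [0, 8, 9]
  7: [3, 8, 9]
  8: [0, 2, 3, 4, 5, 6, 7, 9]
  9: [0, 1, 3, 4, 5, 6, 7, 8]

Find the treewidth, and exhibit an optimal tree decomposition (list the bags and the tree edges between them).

Every bag has size at most 4, so the width is 4 − 1 = 3 and tw(G) ≤ 3. On the other hand G contains the 4-clique {0, 4, 8, 9}. A clique must lie in a single bag of any decomposition, so no decomposition can have width below 3. Combining the bounds, tw(G) = 3.

Treewidth 3.
One optimal decomposition is:
Bags: B1 = {3, 7, 8, 9}  B2 = {3, 4, 8, 9}  B3 = {1, 3, 4, 9}  B4 = {2, 3, 4, 8}  B5 = {0, 4, 8, 9}  B6 = {0, 6, 8, 9}  B7 = {0, 5, 8, 9}
Tree: B1–B2, B2–B3, B2–B4, B2–B5, B5–B6, B5–B7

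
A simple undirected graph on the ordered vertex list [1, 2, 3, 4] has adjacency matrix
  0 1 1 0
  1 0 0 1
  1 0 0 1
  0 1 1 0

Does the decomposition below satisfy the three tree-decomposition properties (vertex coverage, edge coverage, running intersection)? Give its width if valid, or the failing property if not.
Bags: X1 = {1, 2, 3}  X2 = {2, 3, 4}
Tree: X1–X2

Yes; width 2.

Checking the three conditions: (i) the bags cover all of {1, 2, 3, 4}; (ii) for each edge, some bag contains both endpoints; (iii) the bags containing any fixed vertex form a subtree. All hold, so the decomposition is valid with width 3 − 1 = 2.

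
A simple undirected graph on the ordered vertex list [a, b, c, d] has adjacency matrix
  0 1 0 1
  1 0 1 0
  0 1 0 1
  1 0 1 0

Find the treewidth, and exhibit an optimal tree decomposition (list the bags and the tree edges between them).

Treewidth 2.
One such decomposition:
Bags: B1 = {a, b, c}  B2 = {a, c, d}
Tree: B1–B2

Every bag has size at most 3, so the width is 3 − 1 = 2 and tw(G) ≤ 2. For the lower bound, G contains the cycle a–b–c–d–a, so G is not a forest; only forests have treewidth ≤ 1, hence tw(G) ≥ 2. Combining the bounds, tw(G) = 2.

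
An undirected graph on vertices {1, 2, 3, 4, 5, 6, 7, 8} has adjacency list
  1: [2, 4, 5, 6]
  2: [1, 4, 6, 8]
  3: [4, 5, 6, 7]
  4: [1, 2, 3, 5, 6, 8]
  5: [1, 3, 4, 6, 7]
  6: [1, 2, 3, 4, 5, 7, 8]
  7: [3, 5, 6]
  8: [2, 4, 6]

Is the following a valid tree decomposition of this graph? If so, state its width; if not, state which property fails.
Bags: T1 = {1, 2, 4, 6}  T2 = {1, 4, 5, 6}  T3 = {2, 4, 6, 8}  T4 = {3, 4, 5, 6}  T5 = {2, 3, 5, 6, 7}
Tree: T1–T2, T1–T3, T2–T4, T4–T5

A tree decomposition must satisfy three properties: every vertex lies in some bag; for every edge, both endpoints lie together in some bag; and for every vertex, the bags containing it form a connected subtree. Here bags containing vertex 2 are not connected in the tree, so the decomposition is invalid.

No — bags containing vertex 2 are not connected in the tree.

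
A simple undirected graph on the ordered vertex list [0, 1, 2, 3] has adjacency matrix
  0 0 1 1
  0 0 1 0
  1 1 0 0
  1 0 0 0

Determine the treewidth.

A width-1 tree decomposition is:
Bags: B1 = {1, 2}  B2 = {0, 2}  B3 = {0, 3}
Tree: B1–B2, B2–B3
Each bag holds 2 vertices, so the decomposition has width 1, which upper-bounds the treewidth. Since G has at least one edge (e.g. 1–2), it is not an edgeless graph, so tw(G) ≥ 1. Combining the bounds, tw(G) = 1.

1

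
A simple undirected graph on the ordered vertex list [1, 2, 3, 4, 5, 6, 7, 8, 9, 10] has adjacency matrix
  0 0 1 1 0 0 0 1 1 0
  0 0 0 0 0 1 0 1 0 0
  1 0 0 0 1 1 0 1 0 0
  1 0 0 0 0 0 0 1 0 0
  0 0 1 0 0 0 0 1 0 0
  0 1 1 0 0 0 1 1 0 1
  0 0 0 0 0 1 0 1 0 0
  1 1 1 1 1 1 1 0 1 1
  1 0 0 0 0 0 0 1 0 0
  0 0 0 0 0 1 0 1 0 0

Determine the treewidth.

2

A width-2 tree decomposition is:
Bags: B1 = {1, 4, 8}  B2 = {1, 8, 9}  B3 = {1, 3, 8}  B4 = {3, 6, 8}  B5 = {3, 5, 8}  B6 = {2, 6, 8}  B7 = {6, 7, 8}  B8 = {6, 8, 10}
Tree: B1–B2, B2–B3, B3–B4, B3–B5, B4–B6, B4–B7, B6–B8
Each bag holds 3 vertices, so the decomposition has width 2, which upper-bounds the treewidth. For the lower bound, the 3 vertices {1, 8, 9} are pairwise adjacent, and any tree decomposition puts a clique entirely inside one bag — forcing width ≥ 2. Hence tw(G) = 2 exactly.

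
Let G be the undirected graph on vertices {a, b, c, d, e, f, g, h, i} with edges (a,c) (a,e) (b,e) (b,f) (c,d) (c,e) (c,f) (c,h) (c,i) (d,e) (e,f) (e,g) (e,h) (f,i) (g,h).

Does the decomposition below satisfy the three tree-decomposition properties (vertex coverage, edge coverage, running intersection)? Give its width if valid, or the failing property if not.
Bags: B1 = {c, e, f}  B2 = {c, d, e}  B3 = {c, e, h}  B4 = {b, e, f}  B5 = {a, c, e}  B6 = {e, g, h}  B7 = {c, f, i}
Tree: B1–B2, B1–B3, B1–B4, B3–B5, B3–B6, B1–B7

Yes; width 2.

Every vertex of G appears in some bag (union = {a, b, c, d, e, f, g, h, i}); every edge is covered by a bag; and for each vertex v the set of bags containing v is connected in the bag tree. The decomposition is therefore valid. The largest bag has 3 vertices, so the width is 2.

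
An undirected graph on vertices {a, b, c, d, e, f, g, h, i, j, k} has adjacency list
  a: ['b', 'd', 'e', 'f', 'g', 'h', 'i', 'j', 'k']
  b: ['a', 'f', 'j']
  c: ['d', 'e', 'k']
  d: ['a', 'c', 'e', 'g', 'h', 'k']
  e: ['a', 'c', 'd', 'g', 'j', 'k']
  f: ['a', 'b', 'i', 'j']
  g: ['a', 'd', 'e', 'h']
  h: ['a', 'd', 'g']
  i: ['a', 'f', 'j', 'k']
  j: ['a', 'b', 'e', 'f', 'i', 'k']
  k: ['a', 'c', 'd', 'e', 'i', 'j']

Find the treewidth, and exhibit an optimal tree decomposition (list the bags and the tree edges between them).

Every bag has size at most 4, so the width is 4 − 1 = 3 and tw(G) ≤ 3. Conversely, {c, d, e, k} is a clique of size 4, and the vertices of any clique must share a bag in every tree decomposition; so some bag has ≥ 4 vertices and tw(G) ≥ 3. Combining the bounds, tw(G) = 3.

Treewidth 3.
One such decomposition:
Bags: B1 = {a, e, j, k}  B2 = {a, d, e, k}  B3 = {a, i, j, k}  B4 = {a, f, i, j}  B5 = {a, d, e, g}  B6 = {a, b, f, j}  B7 = {a, d, g, h}  B8 = {c, d, e, k}
Tree: B1–B2, B1–B3, B3–B4, B2–B5, B4–B6, B5–B7, B2–B8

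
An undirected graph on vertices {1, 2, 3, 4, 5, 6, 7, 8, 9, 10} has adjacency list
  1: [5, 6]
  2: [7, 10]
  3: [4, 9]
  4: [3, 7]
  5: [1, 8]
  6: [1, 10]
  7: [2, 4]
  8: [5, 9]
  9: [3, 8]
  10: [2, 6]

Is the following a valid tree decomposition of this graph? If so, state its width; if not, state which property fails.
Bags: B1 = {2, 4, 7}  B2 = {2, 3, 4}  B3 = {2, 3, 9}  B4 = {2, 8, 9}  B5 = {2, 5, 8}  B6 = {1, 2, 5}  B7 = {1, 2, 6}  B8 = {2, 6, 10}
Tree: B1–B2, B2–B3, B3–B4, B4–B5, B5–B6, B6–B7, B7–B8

Checking the three conditions: (i) the bags cover all of {1, 2, 3, 4, 5, 6, 7, 8, 9, 10}; (ii) for each edge, some bag contains both endpoints; (iii) the bags containing any fixed vertex form a subtree. All hold, so the decomposition is valid with width 3 − 1 = 2.

Yes; width 2.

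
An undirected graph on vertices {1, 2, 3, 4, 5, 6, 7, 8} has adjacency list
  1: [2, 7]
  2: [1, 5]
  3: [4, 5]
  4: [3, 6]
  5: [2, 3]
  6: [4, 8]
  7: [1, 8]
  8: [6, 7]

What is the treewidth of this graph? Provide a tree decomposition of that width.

The largest bag has 3 vertices, giving width 2; this decomposition certifies tw(G) ≤ 2. For the lower bound, G contains the cycle 8–7–1–2–5–3–4–6–8, so G is not a forest; only forests have treewidth ≤ 1, hence tw(G) ≥ 2. Hence tw(G) = 2 exactly.

Treewidth 2.
One optimal decomposition is:
Bags: B1 = {1, 7, 8}  B2 = {1, 2, 8}  B3 = {2, 5, 8}  B4 = {3, 5, 8}  B5 = {3, 4, 8}  B6 = {4, 6, 8}
Tree: B1–B2, B2–B3, B3–B4, B4–B5, B5–B6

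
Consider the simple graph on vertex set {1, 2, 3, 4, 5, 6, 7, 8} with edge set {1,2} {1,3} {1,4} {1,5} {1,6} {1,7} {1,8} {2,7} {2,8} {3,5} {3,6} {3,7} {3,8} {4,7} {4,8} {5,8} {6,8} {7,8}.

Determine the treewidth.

A width-3 tree decomposition is:
Bags: B1 = {1, 3, 6, 8}  B2 = {1, 3, 7, 8}  B3 = {1, 3, 5, 8}  B4 = {1, 4, 7, 8}  B5 = {1, 2, 7, 8}
Tree: B1–B2, B1–B3, B2–B4, B2–B5
Every bag has size at most 4, so the width is 4 − 1 = 3 and tw(G) ≤ 3. Conversely, {1, 2, 7, 8} is a clique of size 4, and the vertices of any clique must share a bag in every tree decomposition; so some bag has ≥ 4 vertices and tw(G) ≥ 3. Therefore the treewidth is 3.

3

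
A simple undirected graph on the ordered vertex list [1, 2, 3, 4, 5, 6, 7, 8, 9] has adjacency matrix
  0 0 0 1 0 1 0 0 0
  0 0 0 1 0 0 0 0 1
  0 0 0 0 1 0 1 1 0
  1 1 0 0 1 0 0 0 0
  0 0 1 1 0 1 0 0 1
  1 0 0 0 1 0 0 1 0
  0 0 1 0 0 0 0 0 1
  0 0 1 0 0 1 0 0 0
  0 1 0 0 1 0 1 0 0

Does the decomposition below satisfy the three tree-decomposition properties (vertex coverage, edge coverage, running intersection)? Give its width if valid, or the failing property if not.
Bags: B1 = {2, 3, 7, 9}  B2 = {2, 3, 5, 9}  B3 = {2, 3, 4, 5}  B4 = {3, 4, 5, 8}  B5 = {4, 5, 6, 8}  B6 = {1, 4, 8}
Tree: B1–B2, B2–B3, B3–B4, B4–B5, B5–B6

A tree decomposition must satisfy three properties: every vertex lies in some bag; for every edge, both endpoints lie together in some bag; and for every vertex, the bags containing it form a connected subtree. Here edge (6,1) lies in no bag, so the decomposition is invalid.

No — edge (6,1) lies in no bag.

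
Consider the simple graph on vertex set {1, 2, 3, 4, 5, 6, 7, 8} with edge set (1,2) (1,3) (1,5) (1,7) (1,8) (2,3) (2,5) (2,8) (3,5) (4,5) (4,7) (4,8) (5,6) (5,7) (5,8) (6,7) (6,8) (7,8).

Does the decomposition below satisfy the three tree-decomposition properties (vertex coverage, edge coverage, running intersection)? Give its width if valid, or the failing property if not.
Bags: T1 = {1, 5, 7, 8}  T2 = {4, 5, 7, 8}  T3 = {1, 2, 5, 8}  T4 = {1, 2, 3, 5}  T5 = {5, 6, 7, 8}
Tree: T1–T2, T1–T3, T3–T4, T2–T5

Vertex coverage: the bags together contain {1, 2, 3, 4, 5, 6, 7, 8}, the full vertex set. Edge coverage: each edge of G has both endpoints in at least one bag. Running intersection: for every vertex, the bags containing it form a connected subtree. All three properties hold, so this is a valid tree decomposition of width max|bag| − 1 = 3, and hence tw(G) ≤ 3.

Yes; width 3.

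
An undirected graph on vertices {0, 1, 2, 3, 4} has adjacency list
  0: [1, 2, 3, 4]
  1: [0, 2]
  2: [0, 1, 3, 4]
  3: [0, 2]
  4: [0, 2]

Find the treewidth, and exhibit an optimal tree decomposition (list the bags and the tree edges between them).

Treewidth 2.
Bags: B1 = {0, 2, 3}  B2 = {0, 2, 4}  B3 = {0, 1, 2}
Tree: B1–B2, B2–B3

Each bag holds 3 vertices, so the decomposition has width 2, which upper-bounds the treewidth. On the other hand G contains the 3-clique {0, 1, 2}. A clique must lie in a single bag of any decomposition, so no decomposition can have width below 2. Combining the bounds, tw(G) = 2.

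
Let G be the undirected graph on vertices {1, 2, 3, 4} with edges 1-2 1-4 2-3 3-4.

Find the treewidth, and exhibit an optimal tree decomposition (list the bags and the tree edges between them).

Treewidth 2.
One optimal decomposition is:
Bags: B1 = {1, 2, 4}  B2 = {2, 3, 4}
Tree: B1–B2

Every bag has size at most 3, so the width is 3 − 1 = 2 and tw(G) ≤ 2. Since 2–1–4–3–2 is a cycle in G, G is not acyclic. Forests are exactly the graphs of treewidth ≤ 1, so tw(G) ≥ 2. The upper and lower bounds meet at 2, so that is the treewidth.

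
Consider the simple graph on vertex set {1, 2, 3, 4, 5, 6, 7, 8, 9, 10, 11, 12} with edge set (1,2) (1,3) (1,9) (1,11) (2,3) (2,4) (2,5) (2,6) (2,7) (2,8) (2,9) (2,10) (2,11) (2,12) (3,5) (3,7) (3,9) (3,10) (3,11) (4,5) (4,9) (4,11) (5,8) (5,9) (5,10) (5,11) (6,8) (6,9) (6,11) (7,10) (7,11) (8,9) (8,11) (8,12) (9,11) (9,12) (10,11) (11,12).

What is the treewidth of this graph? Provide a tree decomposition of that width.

Treewidth 4.
One optimal decomposition is:
Bags: B1 = {2, 3, 5, 9, 11}  B2 = {2, 5, 8, 9, 11}  B3 = {2, 8, 9, 11, 12}  B4 = {2, 4, 5, 9, 11}  B5 = {2, 3, 5, 10, 11}  B6 = {1, 2, 3, 9, 11}  B7 = {2, 6, 8, 9, 11}  B8 = {2, 3, 7, 10, 11}
Tree: B1–B2, B2–B3, B2–B4, B1–B5, B1–B6, B3–B7, B5–B8

The largest bag has 5 vertices, giving width 4; this decomposition certifies tw(G) ≤ 4. For the lower bound, the 5 vertices {1, 2, 3, 9, 11} are pairwise adjacent, and any tree decomposition puts a clique entirely inside one bag — forcing width ≥ 4. Hence tw(G) = 4 exactly.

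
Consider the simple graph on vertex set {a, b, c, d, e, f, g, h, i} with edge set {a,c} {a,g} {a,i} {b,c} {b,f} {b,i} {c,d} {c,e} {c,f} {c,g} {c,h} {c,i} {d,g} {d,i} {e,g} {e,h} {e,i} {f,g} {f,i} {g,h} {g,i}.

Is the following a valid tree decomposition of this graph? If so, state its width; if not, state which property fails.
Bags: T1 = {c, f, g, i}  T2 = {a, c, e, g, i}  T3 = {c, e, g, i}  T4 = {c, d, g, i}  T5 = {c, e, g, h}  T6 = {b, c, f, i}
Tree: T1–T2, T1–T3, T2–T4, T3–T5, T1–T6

No — bags containing vertex e are not connected in the tree.

A tree decomposition must satisfy three properties: every vertex lies in some bag; for every edge, both endpoints lie together in some bag; and for every vertex, the bags containing it form a connected subtree. Here bags containing vertex e are not connected in the tree, so the decomposition is invalid.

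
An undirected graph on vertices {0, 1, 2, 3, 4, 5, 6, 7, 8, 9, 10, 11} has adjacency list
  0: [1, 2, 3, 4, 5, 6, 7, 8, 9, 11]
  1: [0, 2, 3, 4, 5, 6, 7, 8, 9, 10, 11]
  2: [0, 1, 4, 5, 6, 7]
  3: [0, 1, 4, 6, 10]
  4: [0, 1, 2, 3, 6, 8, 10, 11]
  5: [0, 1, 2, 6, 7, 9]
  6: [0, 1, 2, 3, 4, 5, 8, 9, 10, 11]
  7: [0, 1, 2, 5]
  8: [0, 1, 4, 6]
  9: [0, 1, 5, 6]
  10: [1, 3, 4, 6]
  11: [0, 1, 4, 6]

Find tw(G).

4

A width-4 tree decomposition is:
Bags: B1 = {0, 1, 3, 4, 6}  B2 = {1, 3, 4, 6, 10}  B3 = {0, 1, 4, 6, 11}  B4 = {0, 1, 4, 6, 8}  B5 = {0, 1, 2, 4, 6}  B6 = {0, 1, 2, 5, 6}  B7 = {0, 1, 2, 5, 7}  B8 = {0, 1, 5, 6, 9}
Tree: B1–B2, B1–B3, B1–B4, B4–B5, B5–B6, B6–B7, B6–B8
Every bag has size at most 5, so the width is 5 − 1 = 4 and tw(G) ≤ 4. On the other hand G contains the 5-clique {0, 1, 5, 6, 9}. A clique must lie in a single bag of any decomposition, so no decomposition can have width below 4. Therefore the treewidth is 4.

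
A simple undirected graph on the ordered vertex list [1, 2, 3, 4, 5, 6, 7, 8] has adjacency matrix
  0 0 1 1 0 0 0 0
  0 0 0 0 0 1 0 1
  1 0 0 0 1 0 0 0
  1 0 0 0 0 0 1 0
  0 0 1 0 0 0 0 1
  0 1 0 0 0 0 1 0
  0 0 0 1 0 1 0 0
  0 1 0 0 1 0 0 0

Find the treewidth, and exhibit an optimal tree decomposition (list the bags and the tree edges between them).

Treewidth 2.
One optimal decomposition is:
Bags: B1 = {3, 5, 8}  B2 = {2, 3, 8}  B3 = {2, 3, 6}  B4 = {3, 6, 7}  B5 = {3, 4, 7}  B6 = {1, 3, 4}
Tree: B1–B2, B2–B3, B3–B4, B4–B5, B5–B6

Each bag holds 3 vertices, so the decomposition has width 2, which upper-bounds the treewidth. Since 3–5–8–2–6–7–4–1–3 is a cycle in G, G is not acyclic. Forests are exactly the graphs of treewidth ≤ 1, so tw(G) ≥ 2. Combining the bounds, tw(G) = 2.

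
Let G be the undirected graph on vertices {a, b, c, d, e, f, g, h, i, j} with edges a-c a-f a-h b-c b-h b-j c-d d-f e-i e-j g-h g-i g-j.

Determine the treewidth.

A width-2 tree decomposition is:
Bags: B1 = {e, i, j}  B2 = {g, i, j}  B3 = {b, g, j}  B4 = {b, g, h}  B5 = {b, c, h}  B6 = {a, c, h}  B7 = {a, c, d}  B8 = {a, d, f}
Tree: B1–B2, B2–B3, B3–B4, B4–B5, B5–B6, B6–B7, B7–B8
Each bag holds 3 vertices, so the decomposition has width 2, which upper-bounds the treewidth. Since e–i–g–j–e is a cycle in G, G is not acyclic. Forests are exactly the graphs of treewidth ≤ 1, so tw(G) ≥ 2. The upper and lower bounds meet at 2, so that is the treewidth.

2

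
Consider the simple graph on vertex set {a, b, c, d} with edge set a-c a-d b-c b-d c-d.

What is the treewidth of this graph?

A width-2 tree decomposition is:
Bags: B1 = {a, c, d}  B2 = {b, c, d}
Tree: B1–B2
Every bag has size at most 3, so the width is 3 − 1 = 2 and tw(G) ≤ 2. For the lower bound, the 3 vertices {a, c, d} are pairwise adjacent, and any tree decomposition puts a clique entirely inside one bag — forcing width ≥ 2. Hence tw(G) = 2 exactly.

2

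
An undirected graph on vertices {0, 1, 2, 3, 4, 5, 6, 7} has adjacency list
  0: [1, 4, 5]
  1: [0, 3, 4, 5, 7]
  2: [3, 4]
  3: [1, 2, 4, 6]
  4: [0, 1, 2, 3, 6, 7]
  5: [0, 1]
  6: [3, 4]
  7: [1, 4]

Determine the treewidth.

2

A width-2 tree decomposition is:
Bags: B1 = {0, 1, 4}  B2 = {1, 3, 4}  B3 = {3, 4, 6}  B4 = {0, 1, 5}  B5 = {1, 4, 7}  B6 = {2, 3, 4}
Tree: B1–B2, B2–B3, B1–B4, B2–B5, B2–B6
Each bag holds 3 vertices, so the decomposition has width 2, which upper-bounds the treewidth. Conversely, {0, 1, 4} is a clique of size 3, and the vertices of any clique must share a bag in every tree decomposition; so some bag has ≥ 3 vertices and tw(G) ≥ 2. Hence tw(G) = 2 exactly.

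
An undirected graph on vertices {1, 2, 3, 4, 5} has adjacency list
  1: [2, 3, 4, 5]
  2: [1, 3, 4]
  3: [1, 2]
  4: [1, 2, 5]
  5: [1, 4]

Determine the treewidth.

A width-2 tree decomposition is:
Bags: B1 = {1, 2, 4}  B2 = {1, 2, 3}  B3 = {1, 4, 5}
Tree: B1–B2, B1–B3
The largest bag has 3 vertices, giving width 2; this decomposition certifies tw(G) ≤ 2. For the lower bound, the 3 vertices {1, 2, 3} are pairwise adjacent, and any tree decomposition puts a clique entirely inside one bag — forcing width ≥ 2. The upper and lower bounds meet at 2, so that is the treewidth.

2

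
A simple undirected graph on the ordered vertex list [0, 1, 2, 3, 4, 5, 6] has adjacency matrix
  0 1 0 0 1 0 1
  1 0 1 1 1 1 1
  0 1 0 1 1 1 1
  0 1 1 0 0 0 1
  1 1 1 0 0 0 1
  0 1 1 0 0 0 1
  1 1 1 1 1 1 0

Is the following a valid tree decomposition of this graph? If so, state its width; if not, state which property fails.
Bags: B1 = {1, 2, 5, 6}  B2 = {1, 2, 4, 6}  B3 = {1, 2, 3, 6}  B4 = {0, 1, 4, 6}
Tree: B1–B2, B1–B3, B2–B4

Vertex coverage: the bags together contain {0, 1, 2, 3, 4, 5, 6}, the full vertex set. Edge coverage: each edge of G has both endpoints in at least one bag. Running intersection: for every vertex, the bags containing it form a connected subtree. All three properties hold, so this is a valid tree decomposition of width max|bag| − 1 = 3, and hence tw(G) ≤ 3.

Yes; width 3.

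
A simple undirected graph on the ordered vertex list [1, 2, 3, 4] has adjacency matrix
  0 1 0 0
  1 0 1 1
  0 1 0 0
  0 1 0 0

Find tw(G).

A width-1 tree decomposition is:
Bags: B1 = {2, 4}  B2 = {2, 3}  B3 = {1, 2}
Tree: B1–B2, B2–B3
Each bag holds 2 vertices, so the decomposition has width 1, which upper-bounds the treewidth. G has an edge, so its treewidth is at least 1. Hence tw(G) = 1 exactly.

1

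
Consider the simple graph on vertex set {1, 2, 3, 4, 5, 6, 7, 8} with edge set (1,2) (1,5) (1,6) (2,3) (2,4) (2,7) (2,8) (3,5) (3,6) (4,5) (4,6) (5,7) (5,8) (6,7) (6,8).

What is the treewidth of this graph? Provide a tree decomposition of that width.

Every bag has size at most 4, so the width is 4 − 1 = 3 and tw(G) ≤ 3. For the lower bound: the 4 vertex sets {1,6}, {2,7}, {5}, {3} are disjoint, each induces a connected subgraph, and every pair is joined by at least one edge of G. Contracting each set to a single vertex therefore yields K_{4} as a minor, and since treewidth is minor-monotone, tw(G) ≥ tw(K_{4}) = 3. Hence tw(G) = 3 exactly.

Treewidth 3.
One optimal decomposition is:
Bags: B1 = {1, 2, 5, 6}  B2 = {2, 5, 6, 7}  B3 = {2, 3, 5, 6}  B4 = {2, 4, 5, 6}  B5 = {2, 5, 6, 8}
Tree: B1–B2, B2–B3, B3–B4, B4–B5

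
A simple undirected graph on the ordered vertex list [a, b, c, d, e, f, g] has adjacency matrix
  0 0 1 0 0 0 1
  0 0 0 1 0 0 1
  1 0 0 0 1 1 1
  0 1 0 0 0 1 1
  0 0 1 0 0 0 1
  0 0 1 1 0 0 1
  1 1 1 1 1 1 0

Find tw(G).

2

A width-2 tree decomposition is:
Bags: B1 = {b, d, g}  B2 = {d, f, g}  B3 = {c, f, g}  B4 = {c, e, g}  B5 = {a, c, g}
Tree: B1–B2, B2–B3, B3–B4, B3–B5
The largest bag has 3 vertices, giving width 2; this decomposition certifies tw(G) ≤ 2. On the other hand G contains the 3-clique {d, f, g}. A clique must lie in a single bag of any decomposition, so no decomposition can have width below 2. The upper and lower bounds meet at 2, so that is the treewidth.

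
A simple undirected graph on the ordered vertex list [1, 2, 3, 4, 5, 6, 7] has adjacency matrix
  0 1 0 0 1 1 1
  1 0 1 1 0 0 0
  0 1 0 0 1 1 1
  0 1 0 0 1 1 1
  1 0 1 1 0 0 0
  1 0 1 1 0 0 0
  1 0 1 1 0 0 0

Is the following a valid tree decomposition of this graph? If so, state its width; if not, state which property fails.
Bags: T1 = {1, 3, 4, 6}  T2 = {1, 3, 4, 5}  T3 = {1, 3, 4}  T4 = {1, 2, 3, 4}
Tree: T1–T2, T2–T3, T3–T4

A tree decomposition must satisfy three properties: every vertex lies in some bag; for every edge, both endpoints lie together in some bag; and for every vertex, the bags containing it form a connected subtree. Here vertex 7 appears in no bag, so the decomposition is invalid.

No — vertex 7 appears in no bag.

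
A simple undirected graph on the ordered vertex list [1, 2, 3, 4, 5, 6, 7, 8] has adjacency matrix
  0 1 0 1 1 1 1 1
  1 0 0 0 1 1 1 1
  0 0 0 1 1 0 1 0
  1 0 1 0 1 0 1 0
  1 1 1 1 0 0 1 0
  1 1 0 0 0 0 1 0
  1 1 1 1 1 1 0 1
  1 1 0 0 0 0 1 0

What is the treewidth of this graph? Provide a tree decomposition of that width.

Treewidth 3.
One such decomposition:
Bags: B1 = {1, 2, 5, 7}  B2 = {1, 2, 6, 7}  B3 = {1, 4, 5, 7}  B4 = {3, 4, 5, 7}  B5 = {1, 2, 7, 8}
Tree: B1–B2, B1–B3, B3–B4, B2–B5

Each bag holds 4 vertices, so the decomposition has width 3, which upper-bounds the treewidth. For the lower bound, the 4 vertices {1, 2, 7, 8} are pairwise adjacent, and any tree decomposition puts a clique entirely inside one bag — forcing width ≥ 3. Combining the bounds, tw(G) = 3.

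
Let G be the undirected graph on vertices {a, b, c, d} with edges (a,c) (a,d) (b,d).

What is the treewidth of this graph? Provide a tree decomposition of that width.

Treewidth 1.
Bags: B1 = {b, d}  B2 = {a, d}  B3 = {a, c}
Tree: B1–B2, B2–B3

Each bag holds 2 vertices, so the decomposition has width 1, which upper-bounds the treewidth. G has an edge, so its treewidth is at least 1. The upper and lower bounds meet at 1, so that is the treewidth.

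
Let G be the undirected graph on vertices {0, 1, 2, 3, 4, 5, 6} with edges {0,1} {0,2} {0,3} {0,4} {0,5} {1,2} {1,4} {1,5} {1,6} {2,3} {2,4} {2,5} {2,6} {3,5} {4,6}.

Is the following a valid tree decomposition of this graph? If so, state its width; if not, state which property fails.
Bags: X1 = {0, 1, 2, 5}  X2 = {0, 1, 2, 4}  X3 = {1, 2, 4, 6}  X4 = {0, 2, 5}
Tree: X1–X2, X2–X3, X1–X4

A tree decomposition must satisfy three properties: every vertex lies in some bag; for every edge, both endpoints lie together in some bag; and for every vertex, the bags containing it form a connected subtree. Here vertex 3 appears in no bag, so the decomposition is invalid.

No — vertex 3 appears in no bag.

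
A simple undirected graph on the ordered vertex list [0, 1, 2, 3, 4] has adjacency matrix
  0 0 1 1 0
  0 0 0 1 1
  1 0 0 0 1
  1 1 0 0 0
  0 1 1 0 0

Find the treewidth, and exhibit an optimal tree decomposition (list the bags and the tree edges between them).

Treewidth 2.
Bags: B1 = {1, 3, 4}  B2 = {0, 3, 4}  B3 = {0, 2, 4}
Tree: B1–B2, B2–B3

Every bag has size at most 3, so the width is 3 − 1 = 2 and tw(G) ≤ 2. The edges 4–1–3–0–2–4 form a cycle, so G is not a tree and its treewidth is at least 2. Therefore the treewidth is 2.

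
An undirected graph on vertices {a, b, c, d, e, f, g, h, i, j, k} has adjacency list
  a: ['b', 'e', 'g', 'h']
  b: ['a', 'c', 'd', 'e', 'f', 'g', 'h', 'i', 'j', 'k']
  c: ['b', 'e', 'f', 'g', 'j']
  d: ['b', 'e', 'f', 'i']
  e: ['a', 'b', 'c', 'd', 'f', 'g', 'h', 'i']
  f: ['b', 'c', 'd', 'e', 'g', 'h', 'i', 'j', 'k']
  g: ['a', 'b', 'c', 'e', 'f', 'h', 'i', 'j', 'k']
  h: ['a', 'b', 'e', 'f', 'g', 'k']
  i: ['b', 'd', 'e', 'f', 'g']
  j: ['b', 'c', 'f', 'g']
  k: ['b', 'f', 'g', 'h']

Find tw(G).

A width-4 tree decomposition is:
Bags: B1 = {b, e, f, g, i}  B2 = {b, d, e, f, i}  B3 = {b, e, f, g, h}  B4 = {b, c, e, f, g}  B5 = {a, b, e, g, h}  B6 = {b, c, f, g, j}  B7 = {b, f, g, h, k}
Tree: B1–B2, B1–B3, B3–B4, B3–B5, B4–B6, B3–B7
The largest bag has 5 vertices, giving width 4; this decomposition certifies tw(G) ≤ 4. Conversely, {a, b, e, g, h} is a clique of size 5, and the vertices of any clique must share a bag in every tree decomposition; so some bag has ≥ 5 vertices and tw(G) ≥ 4. Therefore the treewidth is 4.

4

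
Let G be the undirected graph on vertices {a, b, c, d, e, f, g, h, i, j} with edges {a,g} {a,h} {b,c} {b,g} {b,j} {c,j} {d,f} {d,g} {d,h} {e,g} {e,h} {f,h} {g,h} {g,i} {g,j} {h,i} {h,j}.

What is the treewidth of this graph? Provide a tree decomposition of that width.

Treewidth 2.
One such decomposition:
Bags: B1 = {d, g, h}  B2 = {a, g, h}  B3 = {g, h, j}  B4 = {b, g, j}  B5 = {e, g, h}  B6 = {d, f, h}  B7 = {g, h, i}  B8 = {b, c, j}
Tree: B1–B2, B2–B3, B3–B4, B3–B5, B1–B6, B1–B7, B4–B8

Each bag holds 3 vertices, so the decomposition has width 2, which upper-bounds the treewidth. Conversely, {d, g, h} is a clique of size 3, and the vertices of any clique must share a bag in every tree decomposition; so some bag has ≥ 3 vertices and tw(G) ≥ 2. Hence tw(G) = 2 exactly.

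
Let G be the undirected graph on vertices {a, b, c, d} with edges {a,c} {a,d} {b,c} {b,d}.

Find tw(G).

2

A width-2 tree decomposition is:
Bags: B1 = {a, b, d}  B2 = {a, b, c}
Tree: B1–B2
The largest bag has 3 vertices, giving width 2; this decomposition certifies tw(G) ≤ 2. Since a–d–b–c–a is a cycle in G, G is not acyclic. Forests are exactly the graphs of treewidth ≤ 1, so tw(G) ≥ 2. The upper and lower bounds meet at 2, so that is the treewidth.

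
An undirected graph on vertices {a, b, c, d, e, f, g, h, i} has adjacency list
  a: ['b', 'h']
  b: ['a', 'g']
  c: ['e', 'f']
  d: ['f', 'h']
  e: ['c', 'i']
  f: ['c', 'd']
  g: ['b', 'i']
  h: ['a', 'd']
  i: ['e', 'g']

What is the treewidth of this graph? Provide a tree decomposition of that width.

Treewidth 2.
One optimal decomposition is:
Bags: B1 = {b, g, i}  B2 = {b, e, i}  B3 = {b, c, e}  B4 = {b, c, f}  B5 = {b, d, f}  B6 = {b, d, h}  B7 = {a, b, h}
Tree: B1–B2, B2–B3, B3–B4, B4–B5, B5–B6, B6–B7

Every bag has size at most 3, so the width is 3 − 1 = 2 and tw(G) ≤ 2. Since b–g–i–e–c–f–d–h–a–b is a cycle in G, G is not acyclic. Forests are exactly the graphs of treewidth ≤ 1, so tw(G) ≥ 2. The upper and lower bounds meet at 2, so that is the treewidth.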